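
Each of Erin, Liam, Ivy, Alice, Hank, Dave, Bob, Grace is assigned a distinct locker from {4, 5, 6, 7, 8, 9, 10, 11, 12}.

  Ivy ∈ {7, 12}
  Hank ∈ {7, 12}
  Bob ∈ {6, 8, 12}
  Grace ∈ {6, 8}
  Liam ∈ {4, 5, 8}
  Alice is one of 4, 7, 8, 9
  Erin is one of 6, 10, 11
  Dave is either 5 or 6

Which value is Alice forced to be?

Ivy and Hank between them cover only {7, 12} — a naked pair. Remove those values from Alice, Bob.
Bob and Grace share exactly the 2 values {6, 8}; by pigeonhole those values go to them, so strike 6, 8 from Erin, Liam, Alice, Dave.
Dave has just one choice, so Dave = 5. Remove 5 from Liam.
That leaves Liam = 4. Eliminate 4 elsewhere: Alice.
So Alice = 9.

9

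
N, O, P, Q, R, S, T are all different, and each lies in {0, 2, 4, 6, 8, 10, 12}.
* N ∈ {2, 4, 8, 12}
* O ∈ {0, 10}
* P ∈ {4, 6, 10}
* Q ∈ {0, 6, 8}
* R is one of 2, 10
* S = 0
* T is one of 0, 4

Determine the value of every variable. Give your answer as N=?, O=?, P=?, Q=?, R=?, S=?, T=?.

S has just one choice, so S = 0. Eliminate 0 elsewhere: O, Q, T.
T must be 4 (only option left). Eliminate 4 elsewhere: N, P.
O must be 10 (only option left). Remove 10 from P, R.
P's domain is down to {6}, so P = 6. Remove 6 from Q.
Q has just one choice, so Q = 8. Eliminate 8 elsewhere: N.
R must be 2 (only option left). So N can't be 2.
N's domain is down to {12}, so N = 12.

N=12, O=10, P=6, Q=8, R=2, S=0, T=4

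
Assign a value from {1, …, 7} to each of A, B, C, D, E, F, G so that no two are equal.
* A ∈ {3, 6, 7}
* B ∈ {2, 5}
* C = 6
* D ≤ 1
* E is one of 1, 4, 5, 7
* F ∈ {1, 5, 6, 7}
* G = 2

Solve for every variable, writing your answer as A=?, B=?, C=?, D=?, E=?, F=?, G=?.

C must be 6 (only option left). Remove 6 from A, F.
That leaves D = 1. So E, F can't be 1.
G has just one choice, so G = 2. So B can't be 2.
That leaves B = 5. Eliminate 5 elsewhere: E, F.
That leaves F = 7. So A, E can't be 7.
A must be 3 (only option left).
E must be 4 (only option left).

A=3, B=5, C=6, D=1, E=4, F=7, G=2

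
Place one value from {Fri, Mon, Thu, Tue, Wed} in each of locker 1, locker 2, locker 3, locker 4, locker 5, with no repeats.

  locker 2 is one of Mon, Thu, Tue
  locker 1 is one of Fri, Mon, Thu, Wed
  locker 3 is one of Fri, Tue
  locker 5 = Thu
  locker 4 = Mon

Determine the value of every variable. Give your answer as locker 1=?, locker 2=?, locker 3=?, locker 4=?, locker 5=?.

locker 1=Wed, locker 2=Tue, locker 3=Fri, locker 4=Mon, locker 5=Thu

locker 4's domain is down to {Mon}, so locker 4 = Mon. So locker 1, locker 2 can't be Mon.
That leaves locker 5 = Thu. Remove Thu from locker 1, locker 2.
locker 2's domain is down to {Tue}, so locker 2 = Tue. So locker 3 can't be Tue.
locker 3 has just one choice, so locker 3 = Fri. Remove Fri from locker 1.
That leaves locker 1 = Wed.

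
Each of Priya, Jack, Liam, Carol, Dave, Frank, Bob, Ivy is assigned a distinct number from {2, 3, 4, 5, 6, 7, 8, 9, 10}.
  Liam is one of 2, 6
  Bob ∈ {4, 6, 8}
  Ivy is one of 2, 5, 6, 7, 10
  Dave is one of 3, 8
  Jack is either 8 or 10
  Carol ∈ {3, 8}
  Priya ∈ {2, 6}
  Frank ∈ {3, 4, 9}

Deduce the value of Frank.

Priya and Liam share exactly the 2 values {2, 6}; by pigeonhole those values go to them, so strike 2, 6 from Bob, Ivy.
Carol and Dave share exactly the 2 values {3, 8}; by pigeonhole those values go to them, so strike 3, 8 from Jack, Frank, Bob.
Jack's domain is down to {10}, so Jack = 10. Strike 10 from Ivy.
Bob must be 4 (only option left). Strike 4 from Frank.
So Frank = 9.

9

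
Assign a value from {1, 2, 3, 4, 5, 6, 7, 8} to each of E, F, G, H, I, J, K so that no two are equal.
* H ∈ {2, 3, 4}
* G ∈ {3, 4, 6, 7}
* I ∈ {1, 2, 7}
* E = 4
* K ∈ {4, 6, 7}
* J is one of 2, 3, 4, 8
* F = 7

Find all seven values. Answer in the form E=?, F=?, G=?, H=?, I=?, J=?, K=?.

E=4, F=7, G=3, H=2, I=1, J=8, K=6

E has just one choice, so E = 4. Strike 4 from G, H, J, K.
That leaves F = 7. Remove 7 from G, I, K.
K has just one choice, so K = 6. Strike 6 from G.
G must be 3 (only option left). Eliminate 3 elsewhere: H, J.
That leaves H = 2. Remove 2 from I, J.
I's domain is down to {1}, so I = 1.
J's domain is down to {8}, so J = 8.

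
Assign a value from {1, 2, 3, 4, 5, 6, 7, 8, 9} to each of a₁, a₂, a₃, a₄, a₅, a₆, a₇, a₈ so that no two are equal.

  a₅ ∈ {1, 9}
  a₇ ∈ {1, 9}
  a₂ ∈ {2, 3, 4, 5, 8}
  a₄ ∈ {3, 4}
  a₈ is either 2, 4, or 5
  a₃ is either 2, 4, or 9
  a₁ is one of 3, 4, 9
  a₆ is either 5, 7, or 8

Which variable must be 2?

a₃

Among the 8 variables, 7 fits only a₆ (and all 8 values in {1, 2, 3, 4, 5, 7, 8, 9} must be used), so a₆ = 7.
Among the 7 still-open variables, 8 fits only a₂ (and all 7 values in {1, 2, 3, 4, 5, 8, 9} must be used), so a₂ = 8.
Among the 6 still-open variables, 5 fits only a₈ (and all 6 values in {1, 2, 3, 4, 5, 9} must be used), so a₈ = 5.
The 5 still-open variables draw from only 5 values {1, 2, 3, 4, 9}, so each is used; only a₃ can be 2, hence a₃ = 2.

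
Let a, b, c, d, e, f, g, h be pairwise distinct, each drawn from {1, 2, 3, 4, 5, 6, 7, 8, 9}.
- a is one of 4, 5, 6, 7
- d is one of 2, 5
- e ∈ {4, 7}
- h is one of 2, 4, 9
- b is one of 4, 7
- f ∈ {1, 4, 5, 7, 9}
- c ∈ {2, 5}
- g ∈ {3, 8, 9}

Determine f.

The 2 variables b and e are confined to {4, 7}, which locks those values in; drop them from a, f, h.
c and d share exactly the 2 values {2, 5}; by pigeonhole those values go to them, so strike 2, 5 from a, f, h.
a's domain is down to {6}, so a = 6.
h's domain is down to {9}, so h = 9. Eliminate 9 elsewhere: f, g.
So f = 1.

1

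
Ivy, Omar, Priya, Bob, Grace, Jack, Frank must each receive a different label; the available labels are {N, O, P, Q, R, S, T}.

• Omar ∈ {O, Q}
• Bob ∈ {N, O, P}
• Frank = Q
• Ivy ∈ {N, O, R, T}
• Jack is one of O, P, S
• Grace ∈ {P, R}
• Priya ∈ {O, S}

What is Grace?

Frank has just one choice, so Frank = Q. So Omar can't be Q.
That leaves Omar = O. Strike O from Ivy, Priya, Bob, Jack.
That leaves Priya = S. So Jack can't be S.
Jack must be P (only option left). Eliminate P elsewhere: Bob, Grace.
So Grace = R.

R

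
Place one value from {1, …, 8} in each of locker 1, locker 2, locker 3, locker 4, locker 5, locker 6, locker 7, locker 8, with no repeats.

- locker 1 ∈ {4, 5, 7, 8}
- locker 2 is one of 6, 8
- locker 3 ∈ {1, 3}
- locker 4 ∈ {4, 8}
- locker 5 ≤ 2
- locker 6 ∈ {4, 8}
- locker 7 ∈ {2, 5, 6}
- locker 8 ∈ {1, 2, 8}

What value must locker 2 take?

6

The 8 variables draw from only 8 values {1, 2, 3, 4, 5, 6, 7, 8}, so each is used; only locker 3 can be 3, hence locker 3 = 3.
The 7 still-open variables draw from only 7 values {1, 2, 4, 5, 6, 7, 8}, so each is used; only locker 1 can be 7, hence locker 1 = 7.
Among the 6 still-open variables, 5 fits only locker 7 (and all 6 values in {1, 2, 4, 5, 6, 8} must be used), so locker 7 = 5.
Among the 5 still-open variables, 6 fits only locker 2 (and all 5 values in {1, 2, 4, 6, 8} must be used), so locker 2 = 6.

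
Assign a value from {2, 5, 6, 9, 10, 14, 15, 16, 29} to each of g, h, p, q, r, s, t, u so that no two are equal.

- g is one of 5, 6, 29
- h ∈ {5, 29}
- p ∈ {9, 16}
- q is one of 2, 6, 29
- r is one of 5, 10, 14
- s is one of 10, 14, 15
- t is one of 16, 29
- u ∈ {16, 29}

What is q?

t and u between them cover only {16, 29} — a naked pair. Remove those values from g, h, p, q.
h has just one choice, so h = 5. Remove 5 from g, r.
p has just one choice, so p = 9.
g has just one choice, so g = 6. Strike 6 from q.
So q = 2.

2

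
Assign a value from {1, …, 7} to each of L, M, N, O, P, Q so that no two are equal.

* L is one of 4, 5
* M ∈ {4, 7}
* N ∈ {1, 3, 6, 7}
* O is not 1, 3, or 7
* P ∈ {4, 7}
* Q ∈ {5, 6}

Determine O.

2

The 2 variables M and P are confined to {4, 7}, which locks those values in; drop them from L, N, O.
L has just one choice, so L = 5. Eliminate 5 elsewhere: O, Q.
Q has just one choice, so Q = 6. Eliminate 6 elsewhere: N, O.
So O = 2.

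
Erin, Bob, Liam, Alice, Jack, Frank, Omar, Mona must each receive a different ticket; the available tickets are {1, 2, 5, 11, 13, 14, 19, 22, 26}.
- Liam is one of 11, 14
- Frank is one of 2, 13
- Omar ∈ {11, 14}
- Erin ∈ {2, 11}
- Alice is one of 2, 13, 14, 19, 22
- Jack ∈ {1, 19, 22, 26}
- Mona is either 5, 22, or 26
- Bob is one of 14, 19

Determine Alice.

Liam and Omar share exactly the 2 values {11, 14}; by pigeonhole those values go to them, so strike 11, 14 from Erin, Bob, Alice.
Erin must be 2 (only option left). So Alice, Frank can't be 2.
That leaves Bob = 19. Remove 19 from Alice, Jack.
That leaves Frank = 13. Eliminate 13 elsewhere: Alice.
So Alice = 22.

22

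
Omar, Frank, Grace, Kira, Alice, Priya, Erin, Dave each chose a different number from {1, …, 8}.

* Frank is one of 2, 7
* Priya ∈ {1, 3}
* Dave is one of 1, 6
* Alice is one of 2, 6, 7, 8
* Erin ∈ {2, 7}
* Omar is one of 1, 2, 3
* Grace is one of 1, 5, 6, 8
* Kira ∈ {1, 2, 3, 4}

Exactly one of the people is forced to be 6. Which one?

Dave

Among the 8 variables, 4 fits only Kira (and all 8 values in {1, 2, 3, 4, 5, 6, 7, 8} must be used), so Kira = 4.
Among the 7 still-open variables, 5 fits only Grace (and all 7 values in {1, 2, 3, 5, 6, 7, 8} must be used), so Grace = 5.
The 6 still-open variables together cover exactly {1, 2, 3, 6, 7, 8} — 6 values for 6 variables — and 8 appears only in Alice's list, so Alice = 8.
The 5 still-open variables draw from only 5 values {1, 2, 3, 6, 7}, so each is used; only Dave can be 6, hence Dave = 6.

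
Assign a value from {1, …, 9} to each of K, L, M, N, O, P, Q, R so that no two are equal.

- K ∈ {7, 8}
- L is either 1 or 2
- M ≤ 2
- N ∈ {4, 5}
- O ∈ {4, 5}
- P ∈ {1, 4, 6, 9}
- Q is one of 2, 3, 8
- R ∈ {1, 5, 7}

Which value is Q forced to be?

3

L and M share exactly the 2 values {1, 2}; by pigeonhole those values go to them, so strike 1, 2 from P, Q, R.
N and O share exactly the 2 values {4, 5}; by pigeonhole those values go to them, so strike 4, 5 from P, R.
R's domain is down to {7}, so R = 7. Eliminate 7 elsewhere: K.
K must be 8 (only option left). Eliminate 8 elsewhere: Q.
So Q = 3.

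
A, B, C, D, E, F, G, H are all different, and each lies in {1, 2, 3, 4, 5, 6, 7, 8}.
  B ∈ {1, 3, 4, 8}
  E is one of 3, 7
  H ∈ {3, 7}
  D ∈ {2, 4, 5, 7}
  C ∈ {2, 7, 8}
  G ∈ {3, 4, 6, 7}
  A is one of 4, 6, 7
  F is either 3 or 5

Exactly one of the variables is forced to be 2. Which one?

D

The 8 variables together cover exactly {1, 2, 3, 4, 5, 6, 7, 8} — 8 values for 8 variables — and 1 appears only in B's list, so B = 1.
The 7 still-open variables draw from only 7 values {2, 3, 4, 5, 6, 7, 8}, so each is used; only C can be 8, hence C = 8.
Among the 6 still-open variables, 2 fits only D (and all 6 values in {2, 3, 4, 5, 6, 7} must be used), so D = 2.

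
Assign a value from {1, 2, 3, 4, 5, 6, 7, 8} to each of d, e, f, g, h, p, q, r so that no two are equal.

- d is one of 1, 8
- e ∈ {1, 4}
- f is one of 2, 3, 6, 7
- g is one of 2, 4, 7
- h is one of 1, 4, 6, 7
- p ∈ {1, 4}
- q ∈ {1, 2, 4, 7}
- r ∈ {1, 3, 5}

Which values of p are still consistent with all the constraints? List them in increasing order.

1, 4

Among the 8 variables, 5 fits only r (and all 8 values in {1, 2, 3, 4, 5, 6, 7, 8} must be used), so r = 5.
The 7 still-open variables draw from only 7 values {1, 2, 3, 4, 6, 7, 8}, so each is used; only f can be 3, hence f = 3.
The 6 still-open variables draw from only 6 values {1, 2, 4, 6, 7, 8}, so each is used; only h can be 6, hence h = 6.
The 5 still-open variables draw from only 5 values {1, 2, 4, 7, 8}, so each is used; only d can be 8, hence d = 8.
The 2 variables e and p are confined to {1, 4}, which locks those values in; drop them from g, q.
No further eliminations apply; p can still be any of 1, 4.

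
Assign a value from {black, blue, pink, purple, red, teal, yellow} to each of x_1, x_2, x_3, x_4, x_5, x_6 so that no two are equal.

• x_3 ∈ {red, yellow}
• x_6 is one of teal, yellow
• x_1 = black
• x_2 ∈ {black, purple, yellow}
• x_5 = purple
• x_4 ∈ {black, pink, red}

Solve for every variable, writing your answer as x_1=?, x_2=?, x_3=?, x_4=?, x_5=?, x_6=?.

x_1=black, x_2=yellow, x_3=red, x_4=pink, x_5=purple, x_6=teal

x_1 must be black (only option left). So x_2, x_4 can't be black.
x_5 must be purple (only option left). Strike purple from x_2.
x_2 has just one choice, so x_2 = yellow. Remove yellow from x_3, x_6.
x_3's domain is down to {red}, so x_3 = red. So x_4 can't be red.
x_4 has just one choice, so x_4 = pink.
x_6's domain is down to {teal}, so x_6 = teal.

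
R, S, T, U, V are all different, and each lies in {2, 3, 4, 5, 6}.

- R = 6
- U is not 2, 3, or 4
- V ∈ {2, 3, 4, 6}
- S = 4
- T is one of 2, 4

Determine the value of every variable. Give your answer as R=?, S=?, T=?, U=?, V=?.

R=6, S=4, T=2, U=5, V=3

R has just one choice, so R = 6. So U, V can't be 6.
S has just one choice, so S = 4. Strike 4 from T, V.
T has just one choice, so T = 2. Strike 2 from V.
U has just one choice, so U = 5.
V has just one choice, so V = 3.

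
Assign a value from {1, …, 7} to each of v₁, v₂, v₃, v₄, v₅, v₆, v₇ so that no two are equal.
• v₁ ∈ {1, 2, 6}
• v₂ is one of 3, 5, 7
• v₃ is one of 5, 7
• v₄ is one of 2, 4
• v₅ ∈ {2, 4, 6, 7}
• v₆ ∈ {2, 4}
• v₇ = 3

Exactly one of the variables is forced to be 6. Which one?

v₇'s domain is down to {3}, so v₇ = 3. Remove 3 from v₂.
Among the 6 still-open variables, 1 fits only v₁ (and all 6 values in {1, 2, 4, 5, 6, 7} must be used), so v₁ = 1.
The 5 still-open variables together cover exactly {2, 4, 5, 6, 7} — 5 values for 5 variables — and 6 appears only in v₅'s list, so v₅ = 6.

v₅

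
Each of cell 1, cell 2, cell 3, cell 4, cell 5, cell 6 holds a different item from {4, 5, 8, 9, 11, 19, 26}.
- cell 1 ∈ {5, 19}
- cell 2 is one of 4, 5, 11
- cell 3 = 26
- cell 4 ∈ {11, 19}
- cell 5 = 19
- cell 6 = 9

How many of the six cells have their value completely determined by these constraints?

cell 3 has just one choice, so cell 3 = 26.
cell 5 must be 19 (only option left). Eliminate 19 elsewhere: cell 1, cell 4.
cell 6 has just one choice, so cell 6 = 9.
That leaves cell 1 = 5. Eliminate 5 elsewhere: cell 2.
cell 4 must be 11 (only option left). Eliminate 11 elsewhere: cell 2.
cell 2 has just one choice, so cell 2 = 4.
Every cell is fixed: cell 1=5, cell 2=4, cell 3=26, cell 4=11, cell 5=19, cell 6=9. That makes 6.

6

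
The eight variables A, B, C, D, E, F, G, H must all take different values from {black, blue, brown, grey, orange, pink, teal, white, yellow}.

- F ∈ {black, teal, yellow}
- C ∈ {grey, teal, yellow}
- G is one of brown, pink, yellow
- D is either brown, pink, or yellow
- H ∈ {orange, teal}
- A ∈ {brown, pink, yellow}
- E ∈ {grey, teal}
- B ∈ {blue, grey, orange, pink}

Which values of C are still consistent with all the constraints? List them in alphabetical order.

grey, teal

The 8 variables together cover exactly {black, blue, brown, grey, orange, pink, teal, yellow} — 8 values for 8 variables — and black appears only in F's list, so F = black.
Among the 7 still-open variables, blue fits only B (and all 7 values in {blue, brown, grey, orange, pink, teal, yellow} must be used), so B = blue.
The 6 still-open variables draw from only 6 values {brown, grey, orange, pink, teal, yellow}, so each is used; only H can be orange, hence H = orange.
A, D, G between them cover only {brown, pink, yellow} — a naked triple. Remove those values from C.
No further eliminations apply; C can still be any of grey, teal.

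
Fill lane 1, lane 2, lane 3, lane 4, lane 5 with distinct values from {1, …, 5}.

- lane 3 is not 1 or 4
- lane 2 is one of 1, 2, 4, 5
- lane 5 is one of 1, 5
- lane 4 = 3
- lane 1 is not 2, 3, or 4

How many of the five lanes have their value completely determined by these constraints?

lane 4 must be 3 (only option left). Strike 3 from lane 3.
The 4 still-open variables together cover exactly {1, 2, 4, 5} — 4 values for 4 variables — and 4 appears only in lane 2's list, so lane 2 = 4.
Among the 3 still-open variables, 2 fits only lane 3 (and all 3 values in {1, 2, 5} must be used), so lane 3 = 2.
Determined: lane 2=4, lane 3=2, lane 4=3. The other lanes each still have more than one consistent value. That makes 3.

3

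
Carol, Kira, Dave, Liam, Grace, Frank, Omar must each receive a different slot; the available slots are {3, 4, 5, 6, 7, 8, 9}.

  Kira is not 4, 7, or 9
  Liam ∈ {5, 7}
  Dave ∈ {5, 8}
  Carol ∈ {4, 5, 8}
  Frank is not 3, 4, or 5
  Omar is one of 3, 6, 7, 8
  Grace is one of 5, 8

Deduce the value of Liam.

Among the 7 variables, 4 fits only Carol (and all 7 values in {3, 4, 5, 6, 7, 8, 9} must be used), so Carol = 4.
The 6 still-open variables draw from only 6 values {3, 5, 6, 7, 8, 9}, so each is used; only Frank can be 9, hence Frank = 9.
Dave and Grace share exactly the 2 values {5, 8}; by pigeonhole those values go to them, so strike 5, 8 from Kira, Liam, Omar.
So Liam = 7.

7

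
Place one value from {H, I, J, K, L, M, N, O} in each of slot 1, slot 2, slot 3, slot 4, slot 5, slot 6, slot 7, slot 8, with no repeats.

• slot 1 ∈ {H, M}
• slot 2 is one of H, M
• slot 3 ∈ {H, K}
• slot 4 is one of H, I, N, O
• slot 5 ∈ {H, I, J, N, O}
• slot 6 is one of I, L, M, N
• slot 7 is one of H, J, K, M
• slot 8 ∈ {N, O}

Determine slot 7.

The 8 variables together cover exactly {H, I, J, K, L, M, N, O} — 8 values for 8 variables — and L appears only in slot 6's list, so slot 6 = L.
The 2 variables slot 1 and slot 2 are confined to {H, M}, which locks those values in; drop them from slot 3, slot 4, slot 5, slot 7.
slot 3 has just one choice, so slot 3 = K. So slot 7 can't be K.
So slot 7 = J.

J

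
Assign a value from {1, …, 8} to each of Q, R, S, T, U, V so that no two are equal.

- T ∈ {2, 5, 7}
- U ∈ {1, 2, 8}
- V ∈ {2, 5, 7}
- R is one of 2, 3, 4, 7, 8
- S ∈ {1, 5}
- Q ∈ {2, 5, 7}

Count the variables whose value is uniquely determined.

Q, T, V between them cover only {2, 5, 7} — a naked triple. Remove those values from R, S, U.
S must be 1 (only option left). Eliminate 1 elsewhere: U.
U must be 8 (only option left). Strike 8 from R.
Determined: S=1, U=8. The other variables each still have more than one consistent value. That makes 2.

2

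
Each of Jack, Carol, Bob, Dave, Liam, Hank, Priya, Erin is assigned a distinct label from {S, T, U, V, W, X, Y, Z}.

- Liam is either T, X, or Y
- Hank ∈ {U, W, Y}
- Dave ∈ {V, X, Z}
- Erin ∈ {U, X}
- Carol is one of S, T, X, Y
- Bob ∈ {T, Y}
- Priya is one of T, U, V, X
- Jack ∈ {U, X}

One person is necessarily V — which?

The 8 variables together cover exactly {S, T, U, V, W, X, Y, Z} — 8 values for 8 variables — and S appears only in Carol's list, so Carol = S.
The 7 still-open variables together cover exactly {T, U, V, W, X, Y, Z} — 7 values for 7 variables — and W appears only in Hank's list, so Hank = W.
Among the 6 still-open variables, Z fits only Dave (and all 6 values in {T, U, V, X, Y, Z} must be used), so Dave = Z.
Among the 5 still-open variables, V fits only Priya (and all 5 values in {T, U, V, X, Y} must be used), so Priya = V.

Priya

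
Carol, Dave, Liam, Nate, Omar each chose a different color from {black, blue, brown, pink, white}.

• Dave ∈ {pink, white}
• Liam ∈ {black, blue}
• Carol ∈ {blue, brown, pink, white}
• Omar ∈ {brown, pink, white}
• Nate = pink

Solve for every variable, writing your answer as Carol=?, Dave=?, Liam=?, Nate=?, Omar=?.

Carol=blue, Dave=white, Liam=black, Nate=pink, Omar=brown

Nate must be pink (only option left). Strike pink from Carol, Dave, Omar.
Dave has just one choice, so Dave = white. Remove white from Carol, Omar.
Omar's domain is down to {brown}, so Omar = brown. Strike brown from Carol.
That leaves Carol = blue. So Liam can't be blue.
Liam's domain is down to {black}, so Liam = black.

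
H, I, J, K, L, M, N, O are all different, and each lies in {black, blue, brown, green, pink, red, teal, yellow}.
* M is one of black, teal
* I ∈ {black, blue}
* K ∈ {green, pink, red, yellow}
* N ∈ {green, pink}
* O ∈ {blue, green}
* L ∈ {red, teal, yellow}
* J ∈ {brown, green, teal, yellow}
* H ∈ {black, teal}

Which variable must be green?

O

The 8 variables together cover exactly {black, blue, brown, green, pink, red, teal, yellow} — 8 values for 8 variables — and brown appears only in J's list, so J = brown.
H and M share exactly the 2 values {black, teal}; by pigeonhole those values go to them, so strike black, teal from I, L.
I's domain is down to {blue}, so I = blue. Strike blue from O.
So green goes to O.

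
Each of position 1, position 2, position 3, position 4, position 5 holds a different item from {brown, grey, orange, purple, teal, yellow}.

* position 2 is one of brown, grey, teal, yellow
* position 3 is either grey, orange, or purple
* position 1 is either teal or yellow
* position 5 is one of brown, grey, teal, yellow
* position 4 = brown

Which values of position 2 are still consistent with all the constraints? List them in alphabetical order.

position 4 has just one choice, so position 4 = brown. Eliminate brown elsewhere: position 2, position 5.
position 1, position 2, position 5 between them cover only {grey, teal, yellow} — a naked triple. Remove those values from position 3.
No further eliminations apply; position 2 can still be any of grey, teal, yellow.

grey, teal, yellow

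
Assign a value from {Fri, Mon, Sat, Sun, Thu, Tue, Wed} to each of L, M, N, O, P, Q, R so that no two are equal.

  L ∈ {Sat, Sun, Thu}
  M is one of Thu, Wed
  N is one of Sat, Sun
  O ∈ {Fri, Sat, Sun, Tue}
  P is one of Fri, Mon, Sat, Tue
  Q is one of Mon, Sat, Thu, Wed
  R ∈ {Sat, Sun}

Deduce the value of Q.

N and R share exactly the 2 values {Sat, Sun}; by pigeonhole those values go to them, so strike Sat, Sun from L, O, P, Q.
That leaves L = Thu. So M, Q can't be Thu.
M must be Wed (only option left). So Q can't be Wed.
So Q = Mon.

Mon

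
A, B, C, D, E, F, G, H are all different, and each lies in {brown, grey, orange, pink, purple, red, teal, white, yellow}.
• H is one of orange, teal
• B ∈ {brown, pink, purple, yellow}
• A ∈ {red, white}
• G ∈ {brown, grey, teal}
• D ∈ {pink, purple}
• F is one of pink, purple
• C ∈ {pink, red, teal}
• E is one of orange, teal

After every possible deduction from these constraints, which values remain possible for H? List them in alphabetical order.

orange, teal

D and F share exactly the 2 values {pink, purple}; by pigeonhole those values go to them, so strike pink, purple from B, C.
The 2 variables E and H are confined to {orange, teal}, which locks those values in; drop them from C, G.
C's domain is down to {red}, so C = red. Strike red from A.
A's domain is down to {white}, so A = white.
No further eliminations apply; H can still be any of orange, teal.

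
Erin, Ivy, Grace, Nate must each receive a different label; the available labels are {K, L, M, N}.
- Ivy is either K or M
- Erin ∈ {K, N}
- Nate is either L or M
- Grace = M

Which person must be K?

Ivy

Grace must be M (only option left). Strike M from Ivy, Nate.
So K goes to Ivy.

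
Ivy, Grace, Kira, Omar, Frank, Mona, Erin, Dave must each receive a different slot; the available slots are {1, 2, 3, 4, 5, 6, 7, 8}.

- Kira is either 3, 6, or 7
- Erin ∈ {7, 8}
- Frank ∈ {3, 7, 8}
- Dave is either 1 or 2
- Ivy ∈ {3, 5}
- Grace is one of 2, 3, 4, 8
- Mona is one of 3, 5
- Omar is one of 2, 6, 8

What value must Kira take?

Among the 8 variables, 1 fits only Dave (and all 8 values in {1, 2, 3, 4, 5, 6, 7, 8} must be used), so Dave = 1.
The 7 still-open variables together cover exactly {2, 3, 4, 5, 6, 7, 8} — 7 values for 7 variables — and 4 appears only in Grace's list, so Grace = 4.
The 6 still-open variables draw from only 6 values {2, 3, 5, 6, 7, 8}, so each is used; only Omar can be 2, hence Omar = 2.
The 5 still-open variables together cover exactly {3, 5, 6, 7, 8} — 5 values for 5 variables — and 6 appears only in Kira's list, so Kira = 6.

6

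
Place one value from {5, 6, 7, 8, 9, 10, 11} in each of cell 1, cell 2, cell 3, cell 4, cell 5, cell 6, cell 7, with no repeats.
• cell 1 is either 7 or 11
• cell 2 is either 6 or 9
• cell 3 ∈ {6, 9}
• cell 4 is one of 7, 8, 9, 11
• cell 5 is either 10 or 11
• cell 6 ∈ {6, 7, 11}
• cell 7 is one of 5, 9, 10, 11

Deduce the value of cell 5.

Among the 7 variables, 5 fits only cell 7 (and all 7 values in {5, 6, 7, 8, 9, 10, 11} must be used), so cell 7 = 5.
The 6 still-open variables together cover exactly {6, 7, 8, 9, 10, 11} — 6 values for 6 variables — and 8 appears only in cell 4's list, so cell 4 = 8.
The 5 still-open variables draw from only 5 values {6, 7, 9, 10, 11}, so each is used; only cell 5 can be 10, hence cell 5 = 10.

10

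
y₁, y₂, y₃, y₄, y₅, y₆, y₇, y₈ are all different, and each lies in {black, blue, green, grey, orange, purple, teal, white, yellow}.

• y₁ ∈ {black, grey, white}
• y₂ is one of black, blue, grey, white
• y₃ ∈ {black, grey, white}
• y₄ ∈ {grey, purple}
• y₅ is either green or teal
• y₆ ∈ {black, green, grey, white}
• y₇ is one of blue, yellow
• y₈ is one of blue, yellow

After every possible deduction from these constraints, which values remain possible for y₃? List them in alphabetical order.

The 8 variables draw from only 8 values {black, blue, green, grey, purple, teal, white, yellow}, so each is used; only y₄ can be purple, hence y₄ = purple.
Among the 7 still-open variables, teal fits only y₅ (and all 7 values in {black, blue, green, grey, teal, white, yellow} must be used), so y₅ = teal.
The 6 still-open variables draw from only 6 values {black, blue, green, grey, white, yellow}, so each is used; only y₆ can be green, hence y₆ = green.
y₇ and y₈ between them cover only {blue, yellow} — a naked pair. Remove those values from y₂.
No further eliminations apply; y₃ can still be any of black, grey, white.

black, grey, white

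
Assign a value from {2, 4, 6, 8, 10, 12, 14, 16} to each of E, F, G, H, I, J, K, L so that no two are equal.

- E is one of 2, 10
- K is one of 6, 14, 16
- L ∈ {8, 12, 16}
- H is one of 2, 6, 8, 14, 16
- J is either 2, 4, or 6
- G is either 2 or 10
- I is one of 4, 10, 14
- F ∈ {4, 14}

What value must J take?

6

The 8 variables draw from only 8 values {2, 4, 6, 8, 10, 12, 14, 16}, so each is used; only L can be 12, hence L = 12.
Among the 7 still-open variables, 8 fits only H (and all 7 values in {2, 4, 6, 8, 10, 14, 16} must be used), so H = 8.
Among the 6 still-open variables, 16 fits only K (and all 6 values in {2, 4, 6, 10, 14, 16} must be used), so K = 16.
Among the 5 still-open variables, 6 fits only J (and all 5 values in {2, 4, 6, 10, 14} must be used), so J = 6.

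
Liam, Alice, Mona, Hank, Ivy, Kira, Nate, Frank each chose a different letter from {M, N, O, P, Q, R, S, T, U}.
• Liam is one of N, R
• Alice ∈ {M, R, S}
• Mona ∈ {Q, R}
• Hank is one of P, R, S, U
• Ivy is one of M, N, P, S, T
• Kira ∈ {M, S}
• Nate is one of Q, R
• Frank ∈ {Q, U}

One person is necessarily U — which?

The 8 variables draw from only 8 values {M, N, P, Q, R, S, T, U}, so each is used; only Ivy can be T, hence Ivy = T.
The 7 still-open variables draw from only 7 values {M, N, P, Q, R, S, U}, so each is used; only Liam can be N, hence Liam = N.
The 6 still-open variables together cover exactly {M, P, Q, R, S, U} — 6 values for 6 variables — and P appears only in Hank's list, so Hank = P.
Among the 5 still-open variables, U fits only Frank (and all 5 values in {M, Q, R, S, U} must be used), so Frank = U.

Frank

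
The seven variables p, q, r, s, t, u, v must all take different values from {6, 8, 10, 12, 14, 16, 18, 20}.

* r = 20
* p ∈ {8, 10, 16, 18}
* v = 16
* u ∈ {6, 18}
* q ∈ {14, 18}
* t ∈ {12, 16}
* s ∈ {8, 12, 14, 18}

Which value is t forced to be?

r's domain is down to {20}, so r = 20.
v must be 16 (only option left). Remove 16 from p, t.
So t = 12.

12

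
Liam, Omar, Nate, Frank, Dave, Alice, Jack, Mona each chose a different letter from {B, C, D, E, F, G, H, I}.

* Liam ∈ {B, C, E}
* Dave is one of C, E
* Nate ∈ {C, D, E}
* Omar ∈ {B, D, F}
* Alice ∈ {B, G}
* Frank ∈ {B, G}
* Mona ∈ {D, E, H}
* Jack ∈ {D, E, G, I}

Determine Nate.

The 8 variables draw from only 8 values {B, C, D, E, F, G, H, I}, so each is used; only Omar can be F, hence Omar = F.
The 7 still-open variables together cover exactly {B, C, D, E, G, H, I} — 7 values for 7 variables — and H appears only in Mona's list, so Mona = H.
Among the 6 still-open variables, I fits only Jack (and all 6 values in {B, C, D, E, G, I} must be used), so Jack = I.
The 5 still-open variables together cover exactly {B, C, D, E, G} — 5 values for 5 variables — and D appears only in Nate's list, so Nate = D.

D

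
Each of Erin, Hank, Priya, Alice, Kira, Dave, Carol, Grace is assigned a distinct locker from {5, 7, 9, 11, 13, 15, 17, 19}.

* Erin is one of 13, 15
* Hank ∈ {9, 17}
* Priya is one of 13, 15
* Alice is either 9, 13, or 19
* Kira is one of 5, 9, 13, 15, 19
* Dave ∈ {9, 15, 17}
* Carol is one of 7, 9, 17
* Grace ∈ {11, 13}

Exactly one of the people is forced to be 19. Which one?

Alice

The 8 variables together cover exactly {5, 7, 9, 11, 13, 15, 17, 19} — 8 values for 8 variables — and 5 appears only in Kira's list, so Kira = 5.
Among the 7 still-open variables, 7 fits only Carol (and all 7 values in {7, 9, 11, 13, 15, 17, 19} must be used), so Carol = 7.
The 6 still-open variables draw from only 6 values {9, 11, 13, 15, 17, 19}, so each is used; only Grace can be 11, hence Grace = 11.
The 5 still-open variables draw from only 5 values {9, 13, 15, 17, 19}, so each is used; only Alice can be 19, hence Alice = 19.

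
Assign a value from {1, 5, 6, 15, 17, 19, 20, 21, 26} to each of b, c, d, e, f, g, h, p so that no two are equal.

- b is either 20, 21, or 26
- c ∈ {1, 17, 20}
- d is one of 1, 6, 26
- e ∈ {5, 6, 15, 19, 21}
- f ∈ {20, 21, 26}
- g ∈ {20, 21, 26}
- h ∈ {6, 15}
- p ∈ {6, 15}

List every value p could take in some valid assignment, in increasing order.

The 2 variables h and p are confined to {6, 15}, which locks those values in; drop them from d, e.
b, f, g share exactly the 3 values {20, 21, 26}; by pigeonhole those values go to them, so strike 20, 21, 26 from c, d, e.
d's domain is down to {1}, so d = 1. Eliminate 1 elsewhere: c.
That leaves c = 17.
No further eliminations apply; p can still be any of 6, 15.

6, 15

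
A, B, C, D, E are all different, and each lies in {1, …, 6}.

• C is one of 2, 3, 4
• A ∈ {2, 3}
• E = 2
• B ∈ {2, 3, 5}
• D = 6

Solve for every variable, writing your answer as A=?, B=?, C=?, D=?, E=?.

D has just one choice, so D = 6.
That leaves E = 2. Remove 2 from A, B, C.
A must be 3 (only option left). So B, C can't be 3.
That leaves B = 5.
That leaves C = 4.

A=3, B=5, C=4, D=6, E=2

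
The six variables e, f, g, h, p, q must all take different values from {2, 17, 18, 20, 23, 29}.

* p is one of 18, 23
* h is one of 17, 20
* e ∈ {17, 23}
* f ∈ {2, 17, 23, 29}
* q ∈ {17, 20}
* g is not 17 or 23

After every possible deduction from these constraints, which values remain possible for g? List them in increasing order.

2, 29

h and q between them cover only {17, 20} — a naked pair. Remove those values from e, f, g.
e's domain is down to {23}, so e = 23. Remove 23 from f, p.
p has just one choice, so p = 18. Strike 18 from g.
No further eliminations apply; g can still be any of 2, 29.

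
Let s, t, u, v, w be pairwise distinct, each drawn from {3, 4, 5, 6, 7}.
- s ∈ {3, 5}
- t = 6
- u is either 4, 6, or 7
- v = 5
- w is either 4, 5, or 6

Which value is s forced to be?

3

t must be 6 (only option left). Remove 6 from u, w.
v's domain is down to {5}, so v = 5. So s, w can't be 5.
So s = 3.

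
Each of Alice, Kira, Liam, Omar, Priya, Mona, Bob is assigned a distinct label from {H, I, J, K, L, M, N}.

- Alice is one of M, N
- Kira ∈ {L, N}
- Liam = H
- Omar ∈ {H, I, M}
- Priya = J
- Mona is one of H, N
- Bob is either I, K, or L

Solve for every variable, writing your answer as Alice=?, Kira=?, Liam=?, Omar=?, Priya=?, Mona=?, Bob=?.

Alice=M, Kira=L, Liam=H, Omar=I, Priya=J, Mona=N, Bob=K

Liam must be H (only option left). Strike H from Omar, Mona.
Priya has just one choice, so Priya = J.
Mona has just one choice, so Mona = N. Eliminate N elsewhere: Alice, Kira.
That leaves Alice = M. Strike M from Omar.
Kira must be L (only option left). So Bob can't be L.
Omar's domain is down to {I}, so Omar = I. So Bob can't be I.
That leaves Bob = K.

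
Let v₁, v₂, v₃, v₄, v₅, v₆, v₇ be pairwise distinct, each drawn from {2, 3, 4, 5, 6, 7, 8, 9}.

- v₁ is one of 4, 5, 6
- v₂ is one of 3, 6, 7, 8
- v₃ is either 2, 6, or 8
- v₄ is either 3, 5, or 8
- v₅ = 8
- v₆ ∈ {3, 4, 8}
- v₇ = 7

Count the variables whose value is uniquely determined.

v₅'s domain is down to {8}, so v₅ = 8. Eliminate 8 elsewhere: v₂, v₃, v₄, v₆.
That leaves v₇ = 7. Remove 7 from v₂.
The 5 still-open variables together cover exactly {2, 3, 4, 5, 6} — 5 values for 5 variables — and 2 appears only in v₃'s list, so v₃ = 2.
Determined: v₃=2, v₅=8, v₇=7. The other variables each still have more than one consistent value. That makes 3.

3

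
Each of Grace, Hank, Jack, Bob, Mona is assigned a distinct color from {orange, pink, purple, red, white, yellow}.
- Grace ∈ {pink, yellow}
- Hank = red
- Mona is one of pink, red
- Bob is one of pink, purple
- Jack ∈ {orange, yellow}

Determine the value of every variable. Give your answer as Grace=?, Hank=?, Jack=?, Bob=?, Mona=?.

Grace=yellow, Hank=red, Jack=orange, Bob=purple, Mona=pink

Hank's domain is down to {red}, so Hank = red. So Mona can't be red.
That leaves Mona = pink. Eliminate pink elsewhere: Grace, Bob.
That leaves Grace = yellow. Strike yellow from Jack.
Jack's domain is down to {orange}, so Jack = orange.
Bob's domain is down to {purple}, so Bob = purple.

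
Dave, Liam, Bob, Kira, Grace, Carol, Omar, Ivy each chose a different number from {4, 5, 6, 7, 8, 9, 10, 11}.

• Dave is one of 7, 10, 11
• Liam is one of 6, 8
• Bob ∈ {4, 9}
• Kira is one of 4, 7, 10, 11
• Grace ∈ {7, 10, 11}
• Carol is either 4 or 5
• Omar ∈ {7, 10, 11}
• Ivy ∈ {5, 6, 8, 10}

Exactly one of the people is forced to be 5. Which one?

The 8 variables draw from only 8 values {4, 5, 6, 7, 8, 9, 10, 11}, so each is used; only Bob can be 9, hence Bob = 9.
The 3 variables Dave, Grace, Omar are confined to {7, 10, 11}, which locks those values in; drop them from Kira, Ivy.
Kira has just one choice, so Kira = 4. Eliminate 4 elsewhere: Carol.
So 5 goes to Carol.

Carol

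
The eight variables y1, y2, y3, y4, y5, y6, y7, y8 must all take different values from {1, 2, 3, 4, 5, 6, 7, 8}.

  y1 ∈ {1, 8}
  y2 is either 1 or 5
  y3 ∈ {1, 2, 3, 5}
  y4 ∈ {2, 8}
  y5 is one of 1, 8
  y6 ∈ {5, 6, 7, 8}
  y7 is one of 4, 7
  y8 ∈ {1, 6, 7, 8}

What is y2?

The 8 variables together cover exactly {1, 2, 3, 4, 5, 6, 7, 8} — 8 values for 8 variables — and 3 appears only in y3's list, so y3 = 3.
The 7 still-open variables together cover exactly {1, 2, 4, 5, 6, 7, 8} — 7 values for 7 variables — and 2 appears only in y4's list, so y4 = 2.
The 6 still-open variables together cover exactly {1, 4, 5, 6, 7, 8} — 6 values for 6 variables — and 4 appears only in y7's list, so y7 = 4.
The 2 variables y1 and y5 are confined to {1, 8}, which locks those values in; drop them from y2, y6, y8.
So y2 = 5.

5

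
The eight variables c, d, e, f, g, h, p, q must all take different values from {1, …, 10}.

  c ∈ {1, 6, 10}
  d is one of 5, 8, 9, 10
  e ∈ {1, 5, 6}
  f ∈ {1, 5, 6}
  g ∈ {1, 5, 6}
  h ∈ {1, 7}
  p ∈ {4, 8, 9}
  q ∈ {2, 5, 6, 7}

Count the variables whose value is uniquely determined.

e, f, g between them cover only {1, 5, 6} — a naked triple. Remove those values from c, d, h, q.
c has just one choice, so c = 10. Strike 10 from d.
h must be 7 (only option left). Remove 7 from q.
That leaves q = 2.
Determined: c=10, h=7, q=2. The other variables each still have more than one consistent value. That makes 3.

3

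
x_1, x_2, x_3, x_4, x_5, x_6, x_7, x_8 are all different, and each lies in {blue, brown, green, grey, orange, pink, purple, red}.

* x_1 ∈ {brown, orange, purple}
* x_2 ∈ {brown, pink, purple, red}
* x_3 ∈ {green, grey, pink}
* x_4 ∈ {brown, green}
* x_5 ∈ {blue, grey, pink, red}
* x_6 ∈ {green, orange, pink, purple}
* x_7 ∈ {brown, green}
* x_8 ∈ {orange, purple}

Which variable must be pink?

Among the 8 variables, blue fits only x_5 (and all 8 values in {blue, brown, green, grey, orange, pink, purple, red} must be used), so x_5 = blue.
The 7 still-open variables together cover exactly {brown, green, grey, orange, pink, purple, red} — 7 values for 7 variables — and grey appears only in x_3's list, so x_3 = grey.
The 6 still-open variables together cover exactly {brown, green, orange, pink, purple, red} — 6 values for 6 variables — and red appears only in x_2's list, so x_2 = red.
The 5 still-open variables together cover exactly {brown, green, orange, pink, purple} — 5 values for 5 variables — and pink appears only in x_6's list, so x_6 = pink.

x_6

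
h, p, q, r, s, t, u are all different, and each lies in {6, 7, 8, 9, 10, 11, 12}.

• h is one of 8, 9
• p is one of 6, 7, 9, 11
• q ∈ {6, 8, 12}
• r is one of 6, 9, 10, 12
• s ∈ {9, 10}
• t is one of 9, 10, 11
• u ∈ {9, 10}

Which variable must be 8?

h

The 7 variables draw from only 7 values {6, 7, 8, 9, 10, 11, 12}, so each is used; only p can be 7, hence p = 7.
Among the 6 still-open variables, 11 fits only t (and all 6 values in {6, 8, 9, 10, 11, 12} must be used), so t = 11.
s and u between them cover only {9, 10} — a naked pair. Remove those values from h, r.
So 8 goes to h.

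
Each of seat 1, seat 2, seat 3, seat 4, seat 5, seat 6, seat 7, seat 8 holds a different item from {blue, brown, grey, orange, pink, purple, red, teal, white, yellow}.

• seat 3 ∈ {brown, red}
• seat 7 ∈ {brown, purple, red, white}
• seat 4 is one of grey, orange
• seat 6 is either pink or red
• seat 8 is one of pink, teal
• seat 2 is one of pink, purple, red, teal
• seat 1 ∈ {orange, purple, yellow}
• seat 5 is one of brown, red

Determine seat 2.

The 2 variables seat 3 and seat 5 are confined to {brown, red}, which locks those values in; drop them from seat 2, seat 6, seat 7.
seat 6 must be pink (only option left). Eliminate pink elsewhere: seat 2, seat 8.
seat 8 must be teal (only option left). So seat 2 can't be teal.
So seat 2 = purple.

purple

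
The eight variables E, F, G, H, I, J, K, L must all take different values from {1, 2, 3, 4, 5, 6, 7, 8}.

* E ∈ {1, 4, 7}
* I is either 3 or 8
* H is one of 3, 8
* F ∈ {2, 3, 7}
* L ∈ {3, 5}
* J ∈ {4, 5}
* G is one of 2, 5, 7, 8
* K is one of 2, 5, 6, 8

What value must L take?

The 8 variables draw from only 8 values {1, 2, 3, 4, 5, 6, 7, 8}, so each is used; only E can be 1, hence E = 1.
The 7 still-open variables draw from only 7 values {2, 3, 4, 5, 6, 7, 8}, so each is used; only J can be 4, hence J = 4.
The 6 still-open variables draw from only 6 values {2, 3, 5, 6, 7, 8}, so each is used; only K can be 6, hence K = 6.
The 2 variables H and I are confined to {3, 8}, which locks those values in; drop them from F, G, L.
So L = 5.

5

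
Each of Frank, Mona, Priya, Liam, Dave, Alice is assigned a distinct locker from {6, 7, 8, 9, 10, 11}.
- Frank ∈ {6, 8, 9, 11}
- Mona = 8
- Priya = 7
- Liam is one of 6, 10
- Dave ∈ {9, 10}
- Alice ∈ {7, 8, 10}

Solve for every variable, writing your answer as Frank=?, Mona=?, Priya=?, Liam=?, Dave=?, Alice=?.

Mona has just one choice, so Mona = 8. Remove 8 from Frank, Alice.
Priya has just one choice, so Priya = 7. Eliminate 7 elsewhere: Alice.
Alice must be 10 (only option left). So Liam, Dave can't be 10.
Liam's domain is down to {6}, so Liam = 6. So Frank can't be 6.
Dave has just one choice, so Dave = 9. So Frank can't be 9.
That leaves Frank = 11.

Frank=11, Mona=8, Priya=7, Liam=6, Dave=9, Alice=10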